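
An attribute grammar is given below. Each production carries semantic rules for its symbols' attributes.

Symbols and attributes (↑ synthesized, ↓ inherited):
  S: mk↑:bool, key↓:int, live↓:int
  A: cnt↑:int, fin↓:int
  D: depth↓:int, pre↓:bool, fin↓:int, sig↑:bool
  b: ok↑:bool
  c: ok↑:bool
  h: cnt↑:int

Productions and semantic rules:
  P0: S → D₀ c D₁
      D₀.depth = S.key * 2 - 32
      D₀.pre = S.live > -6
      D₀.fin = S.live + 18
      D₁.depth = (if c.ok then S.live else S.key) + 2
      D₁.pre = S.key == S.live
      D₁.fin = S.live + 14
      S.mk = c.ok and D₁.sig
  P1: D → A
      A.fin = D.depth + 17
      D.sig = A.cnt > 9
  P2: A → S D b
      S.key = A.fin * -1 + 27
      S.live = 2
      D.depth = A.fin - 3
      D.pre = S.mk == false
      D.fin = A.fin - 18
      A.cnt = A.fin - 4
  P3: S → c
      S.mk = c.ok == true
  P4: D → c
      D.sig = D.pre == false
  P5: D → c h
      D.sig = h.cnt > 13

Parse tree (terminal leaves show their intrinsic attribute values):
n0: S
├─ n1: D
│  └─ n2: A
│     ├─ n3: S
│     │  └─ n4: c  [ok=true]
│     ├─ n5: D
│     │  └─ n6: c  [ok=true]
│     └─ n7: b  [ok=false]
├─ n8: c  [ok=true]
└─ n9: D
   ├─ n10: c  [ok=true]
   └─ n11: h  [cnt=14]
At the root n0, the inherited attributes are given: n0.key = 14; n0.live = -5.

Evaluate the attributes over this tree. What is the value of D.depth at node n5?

1. n0.key = 14  [given at root]
2. n0.live = -5  [given at root]
3. n1.depth = -4  [S.key * 2 - 32]
4. n1.pre = true  [S.live > -6]
5. n1.fin = 13  [S.live + 18]
6. n2.fin = 13  [D.depth + 17]
7. n3.key = 14  [A.fin * -1 + 27]
8. n3.live = 2  [2]
9. n4.ok = true  [terminal]
10. n3.mk = true  [c.ok == true]
11. n5.depth = 10  [A.fin - 3]
12. n5.pre = false  [S.mk == false]
13. n5.fin = -5  [A.fin - 18]
14. n6.ok = true  [terminal]
15. n5.sig = true  [D.pre == false]
16. n7.ok = false  [terminal]
17. n2.cnt = 9  [A.fin - 4]
18. n1.sig = false  [A.cnt > 9]
19. n8.ok = true  [terminal]
20. n9.depth = -3  [(if c.ok then S.live else S.key) + 2]
21. n9.pre = false  [S.key == S.live]
22. n9.fin = 9  [S.live + 14]
23. n10.ok = true  [terminal]
24. n11.cnt = 14  [terminal]
25. n9.sig = true  [h.cnt > 13]
26. n0.mk = true  [c.ok and D₁.sig]

10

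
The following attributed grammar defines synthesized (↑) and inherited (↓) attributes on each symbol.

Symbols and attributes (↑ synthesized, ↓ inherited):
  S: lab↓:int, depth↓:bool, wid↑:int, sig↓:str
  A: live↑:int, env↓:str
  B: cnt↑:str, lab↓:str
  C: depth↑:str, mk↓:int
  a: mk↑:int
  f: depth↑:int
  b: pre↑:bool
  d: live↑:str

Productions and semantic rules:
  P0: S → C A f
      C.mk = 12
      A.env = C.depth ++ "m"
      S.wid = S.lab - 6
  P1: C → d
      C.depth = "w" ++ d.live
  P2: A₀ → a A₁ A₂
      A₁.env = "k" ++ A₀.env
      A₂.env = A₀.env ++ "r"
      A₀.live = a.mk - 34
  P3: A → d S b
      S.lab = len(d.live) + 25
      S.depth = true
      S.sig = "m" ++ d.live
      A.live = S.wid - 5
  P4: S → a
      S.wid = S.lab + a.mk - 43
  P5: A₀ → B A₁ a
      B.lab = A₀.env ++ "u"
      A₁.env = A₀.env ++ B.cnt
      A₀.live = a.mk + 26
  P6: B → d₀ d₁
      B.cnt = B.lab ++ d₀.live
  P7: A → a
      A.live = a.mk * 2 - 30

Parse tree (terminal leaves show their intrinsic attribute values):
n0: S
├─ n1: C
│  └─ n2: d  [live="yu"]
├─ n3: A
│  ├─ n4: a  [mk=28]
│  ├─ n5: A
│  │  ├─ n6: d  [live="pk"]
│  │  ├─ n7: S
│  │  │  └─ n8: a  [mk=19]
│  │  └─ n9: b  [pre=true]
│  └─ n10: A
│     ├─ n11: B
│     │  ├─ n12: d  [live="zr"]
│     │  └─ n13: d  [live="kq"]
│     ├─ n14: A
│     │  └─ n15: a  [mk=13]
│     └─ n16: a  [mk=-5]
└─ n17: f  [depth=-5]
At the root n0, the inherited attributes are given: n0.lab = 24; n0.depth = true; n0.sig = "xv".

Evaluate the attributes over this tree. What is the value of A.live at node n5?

1. n0.lab = 24  [given at root]
2. n0.depth = true  [given at root]
3. n0.sig = "xv"  [given at root]
4. n1.mk = 12  [12]
5. n2.live = "yu"  [terminal]
6. n1.depth = "wyu"  ["w" ++ d.live]
7. n3.env = "wyum"  [C.depth ++ "m"]
8. n4.mk = 28  [terminal]
9. n5.env = "kwyum"  ["k" ++ A₀.env]
10. n6.live = "pk"  [terminal]
11. n7.lab = 27  [len(d.live) + 25]
12. n7.depth = true  [true]
13. n7.sig = "mpk"  ["m" ++ d.live]
14. n8.mk = 19  [terminal]
15. n7.wid = 3  [S.lab + a.mk - 43]
16. n9.pre = true  [terminal]
17. n5.live = -2  [S.wid - 5]
18. n10.env = "wyumr"  [A₀.env ++ "r"]
19. n11.lab = "wyumru"  [A₀.env ++ "u"]
20. n12.live = "zr"  [terminal]
21. n13.live = "kq"  [terminal]
22. n11.cnt = "wyumruzr"  [B.lab ++ d₀.live]
23. n14.env = "wyumrwyumruzr"  [A₀.env ++ B.cnt]
24. n15.mk = 13  [terminal]
25. n14.live = -4  [a.mk * 2 - 30]
26. n16.mk = -5  [terminal]
27. n10.live = 21  [a.mk + 26]
28. n3.live = -6  [a.mk - 34]
29. n17.depth = -5  [terminal]
30. n0.wid = 18  [S.lab - 6]

-2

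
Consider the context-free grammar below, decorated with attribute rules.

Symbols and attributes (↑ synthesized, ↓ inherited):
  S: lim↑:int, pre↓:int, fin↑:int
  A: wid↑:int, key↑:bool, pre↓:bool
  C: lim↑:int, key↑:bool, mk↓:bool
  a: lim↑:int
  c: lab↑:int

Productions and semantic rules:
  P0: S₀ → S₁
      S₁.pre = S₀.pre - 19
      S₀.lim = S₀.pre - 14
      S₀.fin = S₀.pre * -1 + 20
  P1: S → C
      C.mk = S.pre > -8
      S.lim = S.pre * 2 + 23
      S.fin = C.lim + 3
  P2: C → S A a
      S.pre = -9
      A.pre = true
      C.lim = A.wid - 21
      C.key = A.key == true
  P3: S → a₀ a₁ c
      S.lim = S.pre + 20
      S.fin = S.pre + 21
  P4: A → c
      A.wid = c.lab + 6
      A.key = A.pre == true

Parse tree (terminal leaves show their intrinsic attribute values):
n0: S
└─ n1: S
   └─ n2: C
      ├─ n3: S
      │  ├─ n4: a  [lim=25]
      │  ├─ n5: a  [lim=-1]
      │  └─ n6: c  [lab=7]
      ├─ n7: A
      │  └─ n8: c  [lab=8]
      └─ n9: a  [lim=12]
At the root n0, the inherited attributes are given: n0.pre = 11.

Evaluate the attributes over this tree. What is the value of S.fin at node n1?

1. n0.pre = 11  [given at root]
2. n1.pre = -8  [S₀.pre - 19]
3. n2.mk = false  [S.pre > -8]
4. n3.pre = -9  [-9]
5. n4.lim = 25  [terminal]
6. n5.lim = -1  [terminal]
7. n6.lab = 7  [terminal]
8. n3.lim = 11  [S.pre + 20]
9. n3.fin = 12  [S.pre + 21]
10. n7.pre = true  [true]
11. n8.lab = 8  [terminal]
12. n7.wid = 14  [c.lab + 6]
13. n7.key = true  [A.pre == true]
14. n9.lim = 12  [terminal]
15. n2.lim = -7  [A.wid - 21]
16. n2.key = true  [A.key == true]
17. n1.lim = 7  [S.pre * 2 + 23]
18. n1.fin = -4  [C.lim + 3]
19. n0.lim = -3  [S₀.pre - 14]
20. n0.fin = 9  [S₀.pre * -1 + 20]

-4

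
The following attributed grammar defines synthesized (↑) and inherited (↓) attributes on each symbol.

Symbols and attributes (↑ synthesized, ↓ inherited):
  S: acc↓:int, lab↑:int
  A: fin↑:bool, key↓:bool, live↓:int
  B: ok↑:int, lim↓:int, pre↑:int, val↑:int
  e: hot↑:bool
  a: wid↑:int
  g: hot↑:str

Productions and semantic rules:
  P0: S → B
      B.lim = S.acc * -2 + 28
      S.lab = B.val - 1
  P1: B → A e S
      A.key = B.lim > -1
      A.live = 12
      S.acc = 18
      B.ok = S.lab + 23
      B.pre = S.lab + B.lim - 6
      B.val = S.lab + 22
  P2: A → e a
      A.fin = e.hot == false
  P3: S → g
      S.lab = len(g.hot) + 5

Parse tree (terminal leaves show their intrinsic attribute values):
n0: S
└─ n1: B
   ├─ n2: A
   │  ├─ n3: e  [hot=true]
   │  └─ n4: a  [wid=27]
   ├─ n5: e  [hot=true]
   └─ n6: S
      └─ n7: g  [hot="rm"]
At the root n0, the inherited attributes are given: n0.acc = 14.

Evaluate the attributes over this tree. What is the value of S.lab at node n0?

28

1. n0.acc = 14  [given at root]
2. n1.lim = 0  [S.acc * -2 + 28]
3. n2.key = true  [B.lim > -1]
4. n2.live = 12  [12]
5. n3.hot = true  [terminal]
6. n4.wid = 27  [terminal]
7. n2.fin = false  [e.hot == false]
8. n5.hot = true  [terminal]
9. n6.acc = 18  [18]
10. n7.hot = "rm"  [terminal]
11. n6.lab = 7  [len(g.hot) + 5]
12. n1.ok = 30  [S.lab + 23]
13. n1.pre = 1  [S.lab + B.lim - 6]
14. n1.val = 29  [S.lab + 22]
15. n0.lab = 28  [B.val - 1]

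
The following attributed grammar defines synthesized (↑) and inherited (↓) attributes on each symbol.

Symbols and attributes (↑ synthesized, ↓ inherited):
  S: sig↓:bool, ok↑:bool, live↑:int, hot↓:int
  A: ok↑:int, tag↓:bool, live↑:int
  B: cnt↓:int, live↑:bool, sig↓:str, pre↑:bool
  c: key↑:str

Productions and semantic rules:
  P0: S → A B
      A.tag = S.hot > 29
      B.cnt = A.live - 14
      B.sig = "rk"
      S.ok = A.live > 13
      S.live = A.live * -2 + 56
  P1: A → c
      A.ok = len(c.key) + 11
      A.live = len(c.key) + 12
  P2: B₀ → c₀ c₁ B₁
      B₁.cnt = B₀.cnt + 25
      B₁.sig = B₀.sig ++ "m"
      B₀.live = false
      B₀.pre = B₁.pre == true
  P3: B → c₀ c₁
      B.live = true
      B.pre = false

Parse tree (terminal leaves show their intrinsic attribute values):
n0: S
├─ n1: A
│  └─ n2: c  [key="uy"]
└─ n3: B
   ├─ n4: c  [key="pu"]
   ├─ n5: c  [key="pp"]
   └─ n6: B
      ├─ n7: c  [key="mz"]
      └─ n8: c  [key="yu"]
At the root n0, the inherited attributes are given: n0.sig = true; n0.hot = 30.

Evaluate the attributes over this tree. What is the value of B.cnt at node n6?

1. n0.sig = true  [given at root]
2. n0.hot = 30  [given at root]
3. n1.tag = true  [S.hot > 29]
4. n2.key = "uy"  [terminal]
5. n1.ok = 13  [len(c.key) + 11]
6. n1.live = 14  [len(c.key) + 12]
7. n3.cnt = 0  [A.live - 14]
8. n3.sig = "rk"  ["rk"]
9. n4.key = "pu"  [terminal]
10. n5.key = "pp"  [terminal]
11. n6.cnt = 25  [B₀.cnt + 25]
12. n6.sig = "rkm"  [B₀.sig ++ "m"]
13. n7.key = "mz"  [terminal]
14. n8.key = "yu"  [terminal]
15. n6.live = true  [true]
16. n6.pre = false  [false]
17. n3.live = false  [false]
18. n3.pre = false  [B₁.pre == true]
19. n0.ok = true  [A.live > 13]
20. n0.live = 28  [A.live * -2 + 56]

25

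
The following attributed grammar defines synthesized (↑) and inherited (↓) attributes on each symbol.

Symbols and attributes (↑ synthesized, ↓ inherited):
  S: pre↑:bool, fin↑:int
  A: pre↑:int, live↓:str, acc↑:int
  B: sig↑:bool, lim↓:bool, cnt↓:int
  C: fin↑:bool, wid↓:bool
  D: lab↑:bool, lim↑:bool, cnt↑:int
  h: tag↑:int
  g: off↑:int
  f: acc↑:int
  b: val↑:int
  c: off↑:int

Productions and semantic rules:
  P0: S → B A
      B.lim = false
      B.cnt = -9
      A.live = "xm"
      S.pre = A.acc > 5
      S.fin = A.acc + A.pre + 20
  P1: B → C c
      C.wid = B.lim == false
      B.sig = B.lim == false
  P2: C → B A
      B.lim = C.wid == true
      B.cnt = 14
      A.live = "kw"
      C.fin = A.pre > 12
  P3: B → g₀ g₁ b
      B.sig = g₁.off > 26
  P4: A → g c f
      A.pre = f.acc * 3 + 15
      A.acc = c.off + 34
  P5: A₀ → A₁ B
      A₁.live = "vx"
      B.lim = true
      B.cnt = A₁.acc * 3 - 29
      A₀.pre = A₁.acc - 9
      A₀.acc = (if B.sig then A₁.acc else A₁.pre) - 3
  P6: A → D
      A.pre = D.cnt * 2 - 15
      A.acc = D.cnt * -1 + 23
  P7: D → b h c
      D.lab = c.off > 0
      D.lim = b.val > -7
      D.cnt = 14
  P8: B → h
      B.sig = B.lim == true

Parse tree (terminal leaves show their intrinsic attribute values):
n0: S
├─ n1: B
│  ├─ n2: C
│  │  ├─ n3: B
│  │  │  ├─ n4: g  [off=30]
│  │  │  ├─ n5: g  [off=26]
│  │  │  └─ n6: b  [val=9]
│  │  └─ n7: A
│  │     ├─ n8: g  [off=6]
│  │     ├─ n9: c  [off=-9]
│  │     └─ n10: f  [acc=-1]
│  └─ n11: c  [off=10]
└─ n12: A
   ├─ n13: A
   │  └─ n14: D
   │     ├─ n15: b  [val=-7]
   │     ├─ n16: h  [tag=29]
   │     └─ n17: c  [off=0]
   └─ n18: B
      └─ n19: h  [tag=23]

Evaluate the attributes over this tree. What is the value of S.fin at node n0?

1. n1.lim = false  [false]
2. n1.cnt = -9  [-9]
3. n2.wid = true  [B.lim == false]
4. n3.lim = true  [C.wid == true]
5. n3.cnt = 14  [14]
6. n4.off = 30  [terminal]
7. n5.off = 26  [terminal]
8. n6.val = 9  [terminal]
9. n3.sig = false  [g₁.off > 26]
10. n7.live = "kw"  ["kw"]
11. n8.off = 6  [terminal]
12. n9.off = -9  [terminal]
13. n10.acc = -1  [terminal]
14. n7.pre = 12  [f.acc * 3 + 15]
15. n7.acc = 25  [c.off + 34]
16. n2.fin = false  [A.pre > 12]
17. n11.off = 10  [terminal]
18. n1.sig = true  [B.lim == false]
19. n12.live = "xm"  ["xm"]
20. n13.live = "vx"  ["vx"]
21. n15.val = -7  [terminal]
22. n16.tag = 29  [terminal]
23. n17.off = 0  [terminal]
24. n14.lab = false  [c.off > 0]
25. n14.lim = false  [b.val > -7]
26. n14.cnt = 14  [14]
27. n13.pre = 13  [D.cnt * 2 - 15]
28. n13.acc = 9  [D.cnt * -1 + 23]
29. n18.lim = true  [true]
30. n18.cnt = -2  [A₁.acc * 3 - 29]
31. n19.tag = 23  [terminal]
32. n18.sig = true  [B.lim == true]
33. n12.pre = 0  [A₁.acc - 9]
34. n12.acc = 6  [(if B.sig then A₁.acc else A₁.pre) - 3]
35. n0.pre = true  [A.acc > 5]
36. n0.fin = 26  [A.acc + A.pre + 20]

26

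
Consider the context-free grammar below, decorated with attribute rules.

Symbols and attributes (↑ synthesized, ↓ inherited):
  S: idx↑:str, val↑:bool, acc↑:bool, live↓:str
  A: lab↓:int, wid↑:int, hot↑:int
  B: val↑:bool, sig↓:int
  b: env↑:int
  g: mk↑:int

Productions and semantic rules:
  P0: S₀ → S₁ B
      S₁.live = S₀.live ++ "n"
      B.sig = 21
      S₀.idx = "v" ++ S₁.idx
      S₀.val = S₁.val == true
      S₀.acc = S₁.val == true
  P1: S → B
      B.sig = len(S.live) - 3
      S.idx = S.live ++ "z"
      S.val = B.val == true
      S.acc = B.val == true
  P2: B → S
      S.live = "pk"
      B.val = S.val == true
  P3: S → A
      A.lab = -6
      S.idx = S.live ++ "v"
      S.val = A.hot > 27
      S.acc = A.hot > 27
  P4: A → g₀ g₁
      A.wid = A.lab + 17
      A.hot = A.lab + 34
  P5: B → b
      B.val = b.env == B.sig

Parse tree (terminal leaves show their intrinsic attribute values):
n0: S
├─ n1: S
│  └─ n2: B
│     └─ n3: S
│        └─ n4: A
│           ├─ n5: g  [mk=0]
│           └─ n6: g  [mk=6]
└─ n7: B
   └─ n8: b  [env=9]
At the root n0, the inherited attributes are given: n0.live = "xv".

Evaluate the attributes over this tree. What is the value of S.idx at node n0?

"vxvnz"

1. n0.live = "xv"  [given at root]
2. n1.live = "xvn"  [S₀.live ++ "n"]
3. n2.sig = 0  [len(S.live) - 3]
4. n3.live = "pk"  ["pk"]
5. n4.lab = -6  [-6]
6. n5.mk = 0  [terminal]
7. n6.mk = 6  [terminal]
8. n4.wid = 11  [A.lab + 17]
9. n4.hot = 28  [A.lab + 34]
10. n3.idx = "pkv"  [S.live ++ "v"]
11. n3.val = true  [A.hot > 27]
12. n3.acc = true  [A.hot > 27]
13. n2.val = true  [S.val == true]
14. n1.idx = "xvnz"  [S.live ++ "z"]
15. n1.val = true  [B.val == true]
16. n1.acc = true  [B.val == true]
17. n7.sig = 21  [21]
18. n8.env = 9  [terminal]
19. n7.val = false  [b.env == B.sig]
20. n0.idx = "vxvnz"  ["v" ++ S₁.idx]
21. n0.val = true  [S₁.val == true]
22. n0.acc = true  [S₁.val == true]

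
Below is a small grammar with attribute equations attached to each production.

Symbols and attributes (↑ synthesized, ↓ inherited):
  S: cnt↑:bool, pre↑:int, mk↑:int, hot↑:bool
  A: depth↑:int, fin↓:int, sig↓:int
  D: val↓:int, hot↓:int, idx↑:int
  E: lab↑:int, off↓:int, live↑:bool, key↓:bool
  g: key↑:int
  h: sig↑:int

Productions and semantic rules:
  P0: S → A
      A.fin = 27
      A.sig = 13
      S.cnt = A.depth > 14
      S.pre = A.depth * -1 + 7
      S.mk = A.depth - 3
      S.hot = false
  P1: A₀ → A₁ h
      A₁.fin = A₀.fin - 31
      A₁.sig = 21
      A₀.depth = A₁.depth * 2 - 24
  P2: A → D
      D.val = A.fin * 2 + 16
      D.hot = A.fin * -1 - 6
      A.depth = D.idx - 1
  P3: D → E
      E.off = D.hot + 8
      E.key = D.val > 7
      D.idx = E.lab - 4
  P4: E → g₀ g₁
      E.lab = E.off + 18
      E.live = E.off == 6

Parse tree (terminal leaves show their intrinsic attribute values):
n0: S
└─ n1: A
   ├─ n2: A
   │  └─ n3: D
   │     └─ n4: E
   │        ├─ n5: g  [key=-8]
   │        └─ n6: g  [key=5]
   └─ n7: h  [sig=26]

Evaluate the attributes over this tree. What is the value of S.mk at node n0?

11

1. n1.fin = 27  [27]
2. n1.sig = 13  [13]
3. n2.fin = -4  [A₀.fin - 31]
4. n2.sig = 21  [21]
5. n3.val = 8  [A.fin * 2 + 16]
6. n3.hot = -2  [A.fin * -1 - 6]
7. n4.off = 6  [D.hot + 8]
8. n4.key = true  [D.val > 7]
9. n5.key = -8  [terminal]
10. n6.key = 5  [terminal]
11. n4.lab = 24  [E.off + 18]
12. n4.live = true  [E.off == 6]
13. n3.idx = 20  [E.lab - 4]
14. n2.depth = 19  [D.idx - 1]
15. n7.sig = 26  [terminal]
16. n1.depth = 14  [A₁.depth * 2 - 24]
17. n0.cnt = false  [A.depth > 14]
18. n0.pre = -7  [A.depth * -1 + 7]
19. n0.mk = 11  [A.depth - 3]
20. n0.hot = false  [false]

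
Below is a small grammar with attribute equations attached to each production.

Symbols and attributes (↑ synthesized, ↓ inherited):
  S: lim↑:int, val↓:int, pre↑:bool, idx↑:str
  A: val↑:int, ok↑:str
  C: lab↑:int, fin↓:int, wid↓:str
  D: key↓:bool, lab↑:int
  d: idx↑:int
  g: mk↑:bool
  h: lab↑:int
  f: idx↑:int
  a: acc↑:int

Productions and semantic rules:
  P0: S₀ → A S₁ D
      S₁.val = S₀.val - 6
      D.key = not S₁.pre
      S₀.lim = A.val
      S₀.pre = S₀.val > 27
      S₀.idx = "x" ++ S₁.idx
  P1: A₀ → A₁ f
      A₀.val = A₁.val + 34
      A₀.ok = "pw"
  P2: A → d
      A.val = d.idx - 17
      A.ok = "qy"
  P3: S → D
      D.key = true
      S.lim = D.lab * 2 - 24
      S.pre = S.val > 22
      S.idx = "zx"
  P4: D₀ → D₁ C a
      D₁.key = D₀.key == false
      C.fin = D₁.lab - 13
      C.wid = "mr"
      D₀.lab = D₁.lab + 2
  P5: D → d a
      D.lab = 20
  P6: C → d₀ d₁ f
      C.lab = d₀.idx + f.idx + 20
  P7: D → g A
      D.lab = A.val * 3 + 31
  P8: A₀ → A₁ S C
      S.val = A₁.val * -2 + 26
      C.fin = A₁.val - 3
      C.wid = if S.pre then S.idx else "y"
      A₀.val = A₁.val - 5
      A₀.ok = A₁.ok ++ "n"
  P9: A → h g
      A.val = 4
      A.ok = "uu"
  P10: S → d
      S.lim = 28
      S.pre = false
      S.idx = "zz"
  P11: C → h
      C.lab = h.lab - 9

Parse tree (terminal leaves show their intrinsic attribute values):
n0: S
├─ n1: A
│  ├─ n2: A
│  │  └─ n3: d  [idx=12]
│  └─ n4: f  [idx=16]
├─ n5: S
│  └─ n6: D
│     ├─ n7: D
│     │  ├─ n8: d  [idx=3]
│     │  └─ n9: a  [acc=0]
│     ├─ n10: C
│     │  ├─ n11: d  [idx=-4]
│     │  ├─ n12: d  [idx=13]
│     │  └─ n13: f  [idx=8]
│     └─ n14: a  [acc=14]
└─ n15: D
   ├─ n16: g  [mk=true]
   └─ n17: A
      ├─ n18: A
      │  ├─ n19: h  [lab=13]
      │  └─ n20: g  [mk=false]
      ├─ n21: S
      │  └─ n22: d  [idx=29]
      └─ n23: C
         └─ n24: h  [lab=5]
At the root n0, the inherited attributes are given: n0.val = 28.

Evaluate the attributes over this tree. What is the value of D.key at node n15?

1. n0.val = 28  [given at root]
2. n3.idx = 12  [terminal]
3. n2.val = -5  [d.idx - 17]
4. n2.ok = "qy"  ["qy"]
5. n4.idx = 16  [terminal]
6. n1.val = 29  [A₁.val + 34]
7. n1.ok = "pw"  ["pw"]
8. n5.val = 22  [S₀.val - 6]
9. n6.key = true  [true]
10. n7.key = false  [D₀.key == false]
11. n8.idx = 3  [terminal]
12. n9.acc = 0  [terminal]
13. n7.lab = 20  [20]
14. n10.fin = 7  [D₁.lab - 13]
15. n10.wid = "mr"  ["mr"]
16. n11.idx = -4  [terminal]
17. n12.idx = 13  [terminal]
18. n13.idx = 8  [terminal]
19. n10.lab = 24  [d₀.idx + f.idx + 20]
20. n14.acc = 14  [terminal]
21. n6.lab = 22  [D₁.lab + 2]
22. n5.lim = 20  [D.lab * 2 - 24]
23. n5.pre = false  [S.val > 22]
24. n5.idx = "zx"  ["zx"]
25. n15.key = true  [not S₁.pre]
26. n16.mk = true  [terminal]
27. n19.lab = 13  [terminal]
28. n20.mk = false  [terminal]
29. n18.val = 4  [4]
30. n18.ok = "uu"  ["uu"]
31. n21.val = 18  [A₁.val * -2 + 26]
32. n22.idx = 29  [terminal]
33. n21.lim = 28  [28]
34. n21.pre = false  [false]
35. n21.idx = "zz"  ["zz"]
36. n23.fin = 1  [A₁.val - 3]
37. n23.wid = "y"  [if S.pre then S.idx else "y"]
38. n24.lab = 5  [terminal]
39. n23.lab = -4  [h.lab - 9]
40. n17.val = -1  [A₁.val - 5]
41. n17.ok = "uun"  [A₁.ok ++ "n"]
42. n15.lab = 28  [A.val * 3 + 31]
43. n0.lim = 29  [A.val]
44. n0.pre = true  [S₀.val > 27]
45. n0.idx = "xzx"  ["x" ++ S₁.idx]

true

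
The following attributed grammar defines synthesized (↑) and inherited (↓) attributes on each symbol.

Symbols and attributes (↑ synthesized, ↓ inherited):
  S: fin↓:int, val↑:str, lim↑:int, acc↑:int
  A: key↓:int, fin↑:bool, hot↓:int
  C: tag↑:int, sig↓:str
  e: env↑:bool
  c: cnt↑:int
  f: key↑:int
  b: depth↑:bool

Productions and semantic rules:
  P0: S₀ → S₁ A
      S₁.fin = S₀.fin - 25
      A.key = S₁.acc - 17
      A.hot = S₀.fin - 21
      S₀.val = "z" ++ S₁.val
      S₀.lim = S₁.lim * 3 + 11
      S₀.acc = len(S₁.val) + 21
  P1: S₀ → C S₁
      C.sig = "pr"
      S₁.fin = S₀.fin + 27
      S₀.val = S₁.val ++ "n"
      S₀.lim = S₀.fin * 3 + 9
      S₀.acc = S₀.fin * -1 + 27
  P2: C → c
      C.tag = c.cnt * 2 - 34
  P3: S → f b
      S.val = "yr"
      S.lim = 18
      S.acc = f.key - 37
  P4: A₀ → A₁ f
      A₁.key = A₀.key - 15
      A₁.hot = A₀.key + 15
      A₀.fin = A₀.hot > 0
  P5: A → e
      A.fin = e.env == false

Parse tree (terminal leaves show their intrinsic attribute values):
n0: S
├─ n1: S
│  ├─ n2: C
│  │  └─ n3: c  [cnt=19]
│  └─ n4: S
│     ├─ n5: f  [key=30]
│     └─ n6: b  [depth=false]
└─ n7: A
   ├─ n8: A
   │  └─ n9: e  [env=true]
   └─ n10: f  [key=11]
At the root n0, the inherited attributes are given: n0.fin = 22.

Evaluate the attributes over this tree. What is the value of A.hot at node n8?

28

1. n0.fin = 22  [given at root]
2. n1.fin = -3  [S₀.fin - 25]
3. n2.sig = "pr"  ["pr"]
4. n3.cnt = 19  [terminal]
5. n2.tag = 4  [c.cnt * 2 - 34]
6. n4.fin = 24  [S₀.fin + 27]
7. n5.key = 30  [terminal]
8. n6.depth = false  [terminal]
9. n4.val = "yr"  ["yr"]
10. n4.lim = 18  [18]
11. n4.acc = -7  [f.key - 37]
12. n1.val = "yrn"  [S₁.val ++ "n"]
13. n1.lim = 0  [S₀.fin * 3 + 9]
14. n1.acc = 30  [S₀.fin * -1 + 27]
15. n7.key = 13  [S₁.acc - 17]
16. n7.hot = 1  [S₀.fin - 21]
17. n8.key = -2  [A₀.key - 15]
18. n8.hot = 28  [A₀.key + 15]
19. n9.env = true  [terminal]
20. n8.fin = false  [e.env == false]
21. n10.key = 11  [terminal]
22. n7.fin = true  [A₀.hot > 0]
23. n0.val = "zyrn"  ["z" ++ S₁.val]
24. n0.lim = 11  [S₁.lim * 3 + 11]
25. n0.acc = 24  [len(S₁.val) + 21]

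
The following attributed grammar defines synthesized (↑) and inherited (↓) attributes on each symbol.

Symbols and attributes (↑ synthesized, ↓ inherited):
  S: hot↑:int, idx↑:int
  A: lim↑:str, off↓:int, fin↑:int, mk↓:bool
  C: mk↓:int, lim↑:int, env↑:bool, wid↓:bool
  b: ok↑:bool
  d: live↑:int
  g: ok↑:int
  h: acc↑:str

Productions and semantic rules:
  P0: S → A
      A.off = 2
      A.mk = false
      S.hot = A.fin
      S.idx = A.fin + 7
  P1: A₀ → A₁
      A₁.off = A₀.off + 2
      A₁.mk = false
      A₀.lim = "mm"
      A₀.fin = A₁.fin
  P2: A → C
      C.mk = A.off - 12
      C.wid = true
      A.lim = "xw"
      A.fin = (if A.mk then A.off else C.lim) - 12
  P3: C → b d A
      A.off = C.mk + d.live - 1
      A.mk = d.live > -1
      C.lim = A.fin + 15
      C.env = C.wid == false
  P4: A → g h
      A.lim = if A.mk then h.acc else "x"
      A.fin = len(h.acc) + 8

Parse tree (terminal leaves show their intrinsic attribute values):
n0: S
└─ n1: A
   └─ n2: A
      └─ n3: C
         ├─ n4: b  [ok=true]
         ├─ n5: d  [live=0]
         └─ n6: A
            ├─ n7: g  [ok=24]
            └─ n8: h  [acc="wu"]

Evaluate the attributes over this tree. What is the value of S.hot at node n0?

1. n1.off = 2  [2]
2. n1.mk = false  [false]
3. n2.off = 4  [A₀.off + 2]
4. n2.mk = false  [false]
5. n3.mk = -8  [A.off - 12]
6. n3.wid = true  [true]
7. n4.ok = true  [terminal]
8. n5.live = 0  [terminal]
9. n6.off = -9  [C.mk + d.live - 1]
10. n6.mk = true  [d.live > -1]
11. n7.ok = 24  [terminal]
12. n8.acc = "wu"  [terminal]
13. n6.lim = "wu"  [if A.mk then h.acc else "x"]
14. n6.fin = 10  [len(h.acc) + 8]
15. n3.lim = 25  [A.fin + 15]
16. n3.env = false  [C.wid == false]
17. n2.lim = "xw"  ["xw"]
18. n2.fin = 13  [(if A.mk then A.off else C.lim) - 12]
19. n1.lim = "mm"  ["mm"]
20. n1.fin = 13  [A₁.fin]
21. n0.hot = 13  [A.fin]
22. n0.idx = 20  [A.fin + 7]

13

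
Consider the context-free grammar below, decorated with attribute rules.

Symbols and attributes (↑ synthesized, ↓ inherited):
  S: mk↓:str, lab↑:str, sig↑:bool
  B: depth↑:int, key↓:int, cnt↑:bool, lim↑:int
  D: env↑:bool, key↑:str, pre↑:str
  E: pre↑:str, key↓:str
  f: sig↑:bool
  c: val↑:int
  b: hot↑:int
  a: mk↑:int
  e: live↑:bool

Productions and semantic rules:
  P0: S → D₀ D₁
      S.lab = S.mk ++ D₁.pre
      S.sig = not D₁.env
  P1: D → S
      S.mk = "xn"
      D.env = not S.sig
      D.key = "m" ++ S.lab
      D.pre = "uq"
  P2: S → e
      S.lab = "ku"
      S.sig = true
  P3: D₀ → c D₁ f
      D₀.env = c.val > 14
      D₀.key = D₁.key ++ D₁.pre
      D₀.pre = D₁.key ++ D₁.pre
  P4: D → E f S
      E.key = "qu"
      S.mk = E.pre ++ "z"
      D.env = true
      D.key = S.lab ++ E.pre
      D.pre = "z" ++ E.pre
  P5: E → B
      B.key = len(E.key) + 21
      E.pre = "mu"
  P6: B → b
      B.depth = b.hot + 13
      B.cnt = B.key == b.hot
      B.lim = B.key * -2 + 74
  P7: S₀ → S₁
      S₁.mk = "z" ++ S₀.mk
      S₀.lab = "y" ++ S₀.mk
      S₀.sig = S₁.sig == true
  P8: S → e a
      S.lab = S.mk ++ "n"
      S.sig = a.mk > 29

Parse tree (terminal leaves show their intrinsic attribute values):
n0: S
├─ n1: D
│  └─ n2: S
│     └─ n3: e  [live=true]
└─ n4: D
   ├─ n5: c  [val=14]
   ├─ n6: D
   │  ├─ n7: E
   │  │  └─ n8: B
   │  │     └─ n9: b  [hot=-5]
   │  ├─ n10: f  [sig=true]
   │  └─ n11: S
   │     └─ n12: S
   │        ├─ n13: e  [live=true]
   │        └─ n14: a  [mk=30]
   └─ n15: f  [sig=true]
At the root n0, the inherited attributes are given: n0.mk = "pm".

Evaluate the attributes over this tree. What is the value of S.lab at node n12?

1. n0.mk = "pm"  [given at root]
2. n2.mk = "xn"  ["xn"]
3. n3.live = true  [terminal]
4. n2.lab = "ku"  ["ku"]
5. n2.sig = true  [true]
6. n1.env = false  [not S.sig]
7. n1.key = "mku"  ["m" ++ S.lab]
8. n1.pre = "uq"  ["uq"]
9. n5.val = 14  [terminal]
10. n7.key = "qu"  ["qu"]
11. n8.key = 23  [len(E.key) + 21]
12. n9.hot = -5  [terminal]
13. n8.depth = 8  [b.hot + 13]
14. n8.cnt = false  [B.key == b.hot]
15. n8.lim = 28  [B.key * -2 + 74]
16. n7.pre = "mu"  ["mu"]
17. n10.sig = true  [terminal]
18. n11.mk = "muz"  [E.pre ++ "z"]
19. n12.mk = "zmuz"  ["z" ++ S₀.mk]
20. n13.live = true  [terminal]
21. n14.mk = 30  [terminal]
22. n12.lab = "zmuzn"  [S.mk ++ "n"]
23. n12.sig = true  [a.mk > 29]
24. n11.lab = "ymuz"  ["y" ++ S₀.mk]
25. n11.sig = true  [S₁.sig == true]
26. n6.env = true  [true]
27. n6.key = "ymuzmu"  [S.lab ++ E.pre]
28. n6.pre = "zmu"  ["z" ++ E.pre]
29. n15.sig = true  [terminal]
30. n4.env = false  [c.val > 14]
31. n4.key = "ymuzmuzmu"  [D₁.key ++ D₁.pre]
32. n4.pre = "ymuzmuzmu"  [D₁.key ++ D₁.pre]
33. n0.lab = "pmymuzmuzmu"  [S.mk ++ D₁.pre]
34. n0.sig = true  [not D₁.env]

"zmuzn"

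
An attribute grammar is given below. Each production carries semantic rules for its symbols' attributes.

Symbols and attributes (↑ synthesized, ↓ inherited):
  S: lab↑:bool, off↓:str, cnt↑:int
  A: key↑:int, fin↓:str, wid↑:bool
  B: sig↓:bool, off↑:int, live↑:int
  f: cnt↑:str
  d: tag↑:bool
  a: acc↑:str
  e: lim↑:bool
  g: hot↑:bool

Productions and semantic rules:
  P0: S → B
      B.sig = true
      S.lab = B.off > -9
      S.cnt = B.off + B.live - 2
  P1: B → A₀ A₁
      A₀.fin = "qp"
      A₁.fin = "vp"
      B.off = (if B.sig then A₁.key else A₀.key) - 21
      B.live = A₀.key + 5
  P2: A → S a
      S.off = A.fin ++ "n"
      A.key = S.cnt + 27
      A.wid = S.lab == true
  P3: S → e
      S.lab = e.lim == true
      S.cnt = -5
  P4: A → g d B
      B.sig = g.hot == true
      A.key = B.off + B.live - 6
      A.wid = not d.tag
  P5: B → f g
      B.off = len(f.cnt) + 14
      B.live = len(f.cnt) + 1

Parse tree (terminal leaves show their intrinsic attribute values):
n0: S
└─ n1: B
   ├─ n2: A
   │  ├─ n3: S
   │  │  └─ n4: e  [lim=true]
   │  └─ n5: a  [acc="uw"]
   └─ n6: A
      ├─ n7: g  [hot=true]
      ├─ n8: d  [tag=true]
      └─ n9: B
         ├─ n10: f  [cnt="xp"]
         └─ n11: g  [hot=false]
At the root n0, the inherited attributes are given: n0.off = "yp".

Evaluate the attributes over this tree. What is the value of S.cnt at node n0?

17

1. n0.off = "yp"  [given at root]
2. n1.sig = true  [true]
3. n2.fin = "qp"  ["qp"]
4. n3.off = "qpn"  [A.fin ++ "n"]
5. n4.lim = true  [terminal]
6. n3.lab = true  [e.lim == true]
7. n3.cnt = -5  [-5]
8. n5.acc = "uw"  [terminal]
9. n2.key = 22  [S.cnt + 27]
10. n2.wid = true  [S.lab == true]
11. n6.fin = "vp"  ["vp"]
12. n7.hot = true  [terminal]
13. n8.tag = true  [terminal]
14. n9.sig = true  [g.hot == true]
15. n10.cnt = "xp"  [terminal]
16. n11.hot = false  [terminal]
17. n9.off = 16  [len(f.cnt) + 14]
18. n9.live = 3  [len(f.cnt) + 1]
19. n6.key = 13  [B.off + B.live - 6]
20. n6.wid = false  [not d.tag]
21. n1.off = -8  [(if B.sig then A₁.key else A₀.key) - 21]
22. n1.live = 27  [A₀.key + 5]
23. n0.lab = true  [B.off > -9]
24. n0.cnt = 17  [B.off + B.live - 2]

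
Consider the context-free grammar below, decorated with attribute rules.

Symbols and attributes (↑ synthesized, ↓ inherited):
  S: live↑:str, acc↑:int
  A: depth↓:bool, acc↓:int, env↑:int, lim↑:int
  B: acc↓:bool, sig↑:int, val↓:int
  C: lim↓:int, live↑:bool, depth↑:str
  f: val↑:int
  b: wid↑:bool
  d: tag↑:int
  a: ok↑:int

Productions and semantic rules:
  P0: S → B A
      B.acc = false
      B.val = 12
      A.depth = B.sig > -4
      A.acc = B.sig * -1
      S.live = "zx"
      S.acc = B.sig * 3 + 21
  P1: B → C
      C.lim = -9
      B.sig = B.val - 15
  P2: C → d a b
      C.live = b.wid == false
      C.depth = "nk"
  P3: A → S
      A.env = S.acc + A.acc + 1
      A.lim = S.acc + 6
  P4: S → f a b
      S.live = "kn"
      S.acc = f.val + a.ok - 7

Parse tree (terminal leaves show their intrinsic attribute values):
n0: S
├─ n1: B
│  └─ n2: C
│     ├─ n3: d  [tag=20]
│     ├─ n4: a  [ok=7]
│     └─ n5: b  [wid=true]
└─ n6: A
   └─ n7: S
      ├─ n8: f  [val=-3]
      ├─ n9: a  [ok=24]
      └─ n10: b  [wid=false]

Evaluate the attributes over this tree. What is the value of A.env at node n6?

1. n1.acc = false  [false]
2. n1.val = 12  [12]
3. n2.lim = -9  [-9]
4. n3.tag = 20  [terminal]
5. n4.ok = 7  [terminal]
6. n5.wid = true  [terminal]
7. n2.live = false  [b.wid == false]
8. n2.depth = "nk"  ["nk"]
9. n1.sig = -3  [B.val - 15]
10. n6.depth = true  [B.sig > -4]
11. n6.acc = 3  [B.sig * -1]
12. n8.val = -3  [terminal]
13. n9.ok = 24  [terminal]
14. n10.wid = false  [terminal]
15. n7.live = "kn"  ["kn"]
16. n7.acc = 14  [f.val + a.ok - 7]
17. n6.env = 18  [S.acc + A.acc + 1]
18. n6.lim = 20  [S.acc + 6]
19. n0.live = "zx"  ["zx"]
20. n0.acc = 12  [B.sig * 3 + 21]

18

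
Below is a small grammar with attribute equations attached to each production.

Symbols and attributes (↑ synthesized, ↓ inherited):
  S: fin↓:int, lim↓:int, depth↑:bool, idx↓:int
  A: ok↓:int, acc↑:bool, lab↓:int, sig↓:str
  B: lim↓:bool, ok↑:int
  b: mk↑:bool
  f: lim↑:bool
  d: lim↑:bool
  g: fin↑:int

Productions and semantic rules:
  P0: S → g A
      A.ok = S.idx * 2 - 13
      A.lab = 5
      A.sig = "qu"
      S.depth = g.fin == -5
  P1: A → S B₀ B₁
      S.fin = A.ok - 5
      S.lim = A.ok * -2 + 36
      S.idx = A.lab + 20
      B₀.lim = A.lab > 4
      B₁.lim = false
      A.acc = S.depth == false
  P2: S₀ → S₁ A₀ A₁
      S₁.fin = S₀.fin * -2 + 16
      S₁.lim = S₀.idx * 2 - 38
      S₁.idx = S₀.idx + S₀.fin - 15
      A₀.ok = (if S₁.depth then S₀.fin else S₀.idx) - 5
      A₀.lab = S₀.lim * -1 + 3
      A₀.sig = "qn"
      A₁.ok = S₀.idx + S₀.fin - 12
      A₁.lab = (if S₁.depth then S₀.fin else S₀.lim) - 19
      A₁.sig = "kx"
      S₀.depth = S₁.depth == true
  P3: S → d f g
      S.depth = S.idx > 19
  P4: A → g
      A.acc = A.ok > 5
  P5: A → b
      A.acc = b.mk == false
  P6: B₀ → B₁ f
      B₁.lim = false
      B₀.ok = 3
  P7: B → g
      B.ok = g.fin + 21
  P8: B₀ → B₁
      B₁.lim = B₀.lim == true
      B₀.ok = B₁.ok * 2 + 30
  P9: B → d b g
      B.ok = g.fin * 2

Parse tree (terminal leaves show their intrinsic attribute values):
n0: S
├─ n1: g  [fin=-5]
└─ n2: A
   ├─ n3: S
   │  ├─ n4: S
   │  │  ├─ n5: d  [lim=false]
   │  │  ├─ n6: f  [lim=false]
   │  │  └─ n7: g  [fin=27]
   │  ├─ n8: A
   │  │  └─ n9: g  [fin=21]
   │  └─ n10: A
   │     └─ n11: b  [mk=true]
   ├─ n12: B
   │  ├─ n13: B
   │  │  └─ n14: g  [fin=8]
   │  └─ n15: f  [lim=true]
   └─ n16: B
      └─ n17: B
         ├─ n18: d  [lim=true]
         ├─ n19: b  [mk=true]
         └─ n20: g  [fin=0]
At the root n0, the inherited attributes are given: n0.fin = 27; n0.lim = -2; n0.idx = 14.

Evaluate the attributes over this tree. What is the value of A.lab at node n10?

1. n0.fin = 27  [given at root]
2. n0.lim = -2  [given at root]
3. n0.idx = 14  [given at root]
4. n1.fin = -5  [terminal]
5. n2.ok = 15  [S.idx * 2 - 13]
6. n2.lab = 5  [5]
7. n2.sig = "qu"  ["qu"]
8. n3.fin = 10  [A.ok - 5]
9. n3.lim = 6  [A.ok * -2 + 36]
10. n3.idx = 25  [A.lab + 20]
11. n4.fin = -4  [S₀.fin * -2 + 16]
12. n4.lim = 12  [S₀.idx * 2 - 38]
13. n4.idx = 20  [S₀.idx + S₀.fin - 15]
14. n5.lim = false  [terminal]
15. n6.lim = false  [terminal]
16. n7.fin = 27  [terminal]
17. n4.depth = true  [S.idx > 19]
18. n8.ok = 5  [(if S₁.depth then S₀.fin else S₀.idx) - 5]
19. n8.lab = -3  [S₀.lim * -1 + 3]
20. n8.sig = "qn"  ["qn"]
21. n9.fin = 21  [terminal]
22. n8.acc = false  [A.ok > 5]
23. n10.ok = 23  [S₀.idx + S₀.fin - 12]
24. n10.lab = -9  [(if S₁.depth then S₀.fin else S₀.lim) - 19]
25. n10.sig = "kx"  ["kx"]
26. n11.mk = true  [terminal]
27. n10.acc = false  [b.mk == false]
28. n3.depth = true  [S₁.depth == true]
29. n12.lim = true  [A.lab > 4]
30. n13.lim = false  [false]
31. n14.fin = 8  [terminal]
32. n13.ok = 29  [g.fin + 21]
33. n15.lim = true  [terminal]
34. n12.ok = 3  [3]
35. n16.lim = false  [false]
36. n17.lim = false  [B₀.lim == true]
37. n18.lim = true  [terminal]
38. n19.mk = true  [terminal]
39. n20.fin = 0  [terminal]
40. n17.ok = 0  [g.fin * 2]
41. n16.ok = 30  [B₁.ok * 2 + 30]
42. n2.acc = false  [S.depth == false]
43. n0.depth = true  [g.fin == -5]

-9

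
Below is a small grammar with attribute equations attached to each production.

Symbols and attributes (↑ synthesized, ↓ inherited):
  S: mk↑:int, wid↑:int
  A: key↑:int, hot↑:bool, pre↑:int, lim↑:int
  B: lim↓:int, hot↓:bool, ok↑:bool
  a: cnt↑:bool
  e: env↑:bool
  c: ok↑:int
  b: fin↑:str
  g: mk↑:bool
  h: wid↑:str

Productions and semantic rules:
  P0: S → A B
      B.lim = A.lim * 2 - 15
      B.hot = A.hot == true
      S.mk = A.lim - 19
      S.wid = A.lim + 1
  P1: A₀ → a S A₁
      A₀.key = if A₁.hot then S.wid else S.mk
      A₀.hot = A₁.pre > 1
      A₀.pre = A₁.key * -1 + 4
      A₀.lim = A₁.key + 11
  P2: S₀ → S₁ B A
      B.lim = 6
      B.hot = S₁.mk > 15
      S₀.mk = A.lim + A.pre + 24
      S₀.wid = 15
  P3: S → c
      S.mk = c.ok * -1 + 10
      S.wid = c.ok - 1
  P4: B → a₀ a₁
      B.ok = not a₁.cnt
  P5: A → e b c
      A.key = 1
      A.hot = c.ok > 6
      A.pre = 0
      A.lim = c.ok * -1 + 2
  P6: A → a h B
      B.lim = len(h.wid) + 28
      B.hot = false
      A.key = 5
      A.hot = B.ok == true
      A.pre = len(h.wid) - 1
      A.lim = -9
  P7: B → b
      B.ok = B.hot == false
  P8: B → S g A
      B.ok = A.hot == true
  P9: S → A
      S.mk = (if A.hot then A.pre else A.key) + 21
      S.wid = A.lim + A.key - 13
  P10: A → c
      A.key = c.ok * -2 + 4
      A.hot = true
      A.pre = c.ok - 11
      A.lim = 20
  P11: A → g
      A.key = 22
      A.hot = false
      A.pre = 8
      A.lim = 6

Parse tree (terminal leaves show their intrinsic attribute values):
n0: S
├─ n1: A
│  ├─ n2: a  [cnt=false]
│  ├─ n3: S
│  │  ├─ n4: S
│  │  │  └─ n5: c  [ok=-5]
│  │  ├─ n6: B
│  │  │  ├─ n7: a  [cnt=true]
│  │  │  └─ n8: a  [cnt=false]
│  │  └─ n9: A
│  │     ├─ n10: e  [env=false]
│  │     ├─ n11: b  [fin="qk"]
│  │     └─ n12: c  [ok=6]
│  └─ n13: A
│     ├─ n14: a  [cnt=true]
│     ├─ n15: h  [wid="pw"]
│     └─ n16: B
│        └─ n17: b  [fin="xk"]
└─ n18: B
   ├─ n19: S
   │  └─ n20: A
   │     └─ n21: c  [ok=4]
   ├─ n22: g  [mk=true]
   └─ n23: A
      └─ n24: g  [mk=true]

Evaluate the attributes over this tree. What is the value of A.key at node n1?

15

1. n2.cnt = false  [terminal]
2. n5.ok = -5  [terminal]
3. n4.mk = 15  [c.ok * -1 + 10]
4. n4.wid = -6  [c.ok - 1]
5. n6.lim = 6  [6]
6. n6.hot = false  [S₁.mk > 15]
7. n7.cnt = true  [terminal]
8. n8.cnt = false  [terminal]
9. n6.ok = true  [not a₁.cnt]
10. n10.env = false  [terminal]
11. n11.fin = "qk"  [terminal]
12. n12.ok = 6  [terminal]
13. n9.key = 1  [1]
14. n9.hot = false  [c.ok > 6]
15. n9.pre = 0  [0]
16. n9.lim = -4  [c.ok * -1 + 2]
17. n3.mk = 20  [A.lim + A.pre + 24]
18. n3.wid = 15  [15]
19. n14.cnt = true  [terminal]
20. n15.wid = "pw"  [terminal]
21. n16.lim = 30  [len(h.wid) + 28]
22. n16.hot = false  [false]
23. n17.fin = "xk"  [terminal]
24. n16.ok = true  [B.hot == false]
25. n13.key = 5  [5]
26. n13.hot = true  [B.ok == true]
27. n13.pre = 1  [len(h.wid) - 1]
28. n13.lim = -9  [-9]
29. n1.key = 15  [if A₁.hot then S.wid else S.mk]
30. n1.hot = false  [A₁.pre > 1]
31. n1.pre = -1  [A₁.key * -1 + 4]
32. n1.lim = 16  [A₁.key + 11]
33. n18.lim = 17  [A.lim * 2 - 15]
34. n18.hot = false  [A.hot == true]
35. n21.ok = 4  [terminal]
36. n20.key = -4  [c.ok * -2 + 4]
37. n20.hot = true  [true]
38. n20.pre = -7  [c.ok - 11]
39. n20.lim = 20  [20]
40. n19.mk = 14  [(if A.hot then A.pre else A.key) + 21]
41. n19.wid = 3  [A.lim + A.key - 13]
42. n22.mk = true  [terminal]
43. n24.mk = true  [terminal]
44. n23.key = 22  [22]
45. n23.hot = false  [false]
46. n23.pre = 8  [8]
47. n23.lim = 6  [6]
48. n18.ok = false  [A.hot == true]
49. n0.mk = -3  [A.lim - 19]
50. n0.wid = 17  [A.lim + 1]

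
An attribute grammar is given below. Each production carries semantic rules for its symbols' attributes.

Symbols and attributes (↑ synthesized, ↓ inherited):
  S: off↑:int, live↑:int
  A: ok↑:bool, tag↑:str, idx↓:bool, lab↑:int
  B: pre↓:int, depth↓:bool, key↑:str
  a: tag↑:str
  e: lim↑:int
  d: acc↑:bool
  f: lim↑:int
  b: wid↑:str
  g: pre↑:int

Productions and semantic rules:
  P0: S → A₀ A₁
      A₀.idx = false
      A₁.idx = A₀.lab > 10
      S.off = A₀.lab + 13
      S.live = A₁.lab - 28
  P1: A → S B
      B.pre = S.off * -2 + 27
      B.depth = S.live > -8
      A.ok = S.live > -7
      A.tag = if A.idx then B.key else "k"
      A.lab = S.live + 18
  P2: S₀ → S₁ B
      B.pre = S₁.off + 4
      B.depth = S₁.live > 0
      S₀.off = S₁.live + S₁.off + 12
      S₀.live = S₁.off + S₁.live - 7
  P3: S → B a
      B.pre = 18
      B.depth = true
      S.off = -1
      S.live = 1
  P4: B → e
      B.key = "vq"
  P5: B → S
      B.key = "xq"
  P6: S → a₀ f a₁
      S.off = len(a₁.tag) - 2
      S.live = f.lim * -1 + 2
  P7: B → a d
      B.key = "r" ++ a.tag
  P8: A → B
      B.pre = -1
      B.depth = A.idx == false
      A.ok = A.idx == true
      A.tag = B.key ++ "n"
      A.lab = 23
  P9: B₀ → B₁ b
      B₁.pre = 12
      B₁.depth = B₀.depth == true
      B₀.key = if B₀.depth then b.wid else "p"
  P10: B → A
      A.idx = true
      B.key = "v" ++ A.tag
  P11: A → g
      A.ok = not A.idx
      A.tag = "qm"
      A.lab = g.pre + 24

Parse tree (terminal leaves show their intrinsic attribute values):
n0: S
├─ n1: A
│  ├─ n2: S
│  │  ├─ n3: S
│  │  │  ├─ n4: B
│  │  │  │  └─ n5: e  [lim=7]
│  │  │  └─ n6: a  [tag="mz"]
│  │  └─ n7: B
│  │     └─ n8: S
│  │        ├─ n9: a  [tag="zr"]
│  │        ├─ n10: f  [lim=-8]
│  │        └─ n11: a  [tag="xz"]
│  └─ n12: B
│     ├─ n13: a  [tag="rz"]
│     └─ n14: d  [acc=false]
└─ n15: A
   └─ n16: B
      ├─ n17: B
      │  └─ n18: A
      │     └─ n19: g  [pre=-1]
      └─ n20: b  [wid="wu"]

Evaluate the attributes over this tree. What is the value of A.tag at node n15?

"pn"

1. n1.idx = false  [false]
2. n4.pre = 18  [18]
3. n4.depth = true  [true]
4. n5.lim = 7  [terminal]
5. n4.key = "vq"  ["vq"]
6. n6.tag = "mz"  [terminal]
7. n3.off = -1  [-1]
8. n3.live = 1  [1]
9. n7.pre = 3  [S₁.off + 4]
10. n7.depth = true  [S₁.live > 0]
11. n9.tag = "zr"  [terminal]
12. n10.lim = -8  [terminal]
13. n11.tag = "xz"  [terminal]
14. n8.off = 0  [len(a₁.tag) - 2]
15. n8.live = 10  [f.lim * -1 + 2]
16. n7.key = "xq"  ["xq"]
17. n2.off = 12  [S₁.live + S₁.off + 12]
18. n2.live = -7  [S₁.off + S₁.live - 7]
19. n12.pre = 3  [S.off * -2 + 27]
20. n12.depth = true  [S.live > -8]
21. n13.tag = "rz"  [terminal]
22. n14.acc = false  [terminal]
23. n12.key = "rrz"  ["r" ++ a.tag]
24. n1.ok = false  [S.live > -7]
25. n1.tag = "k"  [if A.idx then B.key else "k"]
26. n1.lab = 11  [S.live + 18]
27. n15.idx = true  [A₀.lab > 10]
28. n16.pre = -1  [-1]
29. n16.depth = false  [A.idx == false]
30. n17.pre = 12  [12]
31. n17.depth = false  [B₀.depth == true]
32. n18.idx = true  [true]
33. n19.pre = -1  [terminal]
34. n18.ok = false  [not A.idx]
35. n18.tag = "qm"  ["qm"]
36. n18.lab = 23  [g.pre + 24]
37. n17.key = "vqm"  ["v" ++ A.tag]
38. n20.wid = "wu"  [terminal]
39. n16.key = "p"  [if B₀.depth then b.wid else "p"]
40. n15.ok = true  [A.idx == true]
41. n15.tag = "pn"  [B.key ++ "n"]
42. n15.lab = 23  [23]
43. n0.off = 24  [A₀.lab + 13]
44. n0.live = -5  [A₁.lab - 28]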